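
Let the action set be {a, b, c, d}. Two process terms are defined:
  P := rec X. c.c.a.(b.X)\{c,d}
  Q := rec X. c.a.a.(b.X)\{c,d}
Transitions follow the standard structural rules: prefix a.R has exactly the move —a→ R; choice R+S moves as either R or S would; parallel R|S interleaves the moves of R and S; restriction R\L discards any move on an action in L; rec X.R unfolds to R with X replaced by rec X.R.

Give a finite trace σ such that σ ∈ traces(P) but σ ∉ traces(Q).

LTS(P): 5 reachable states
  u0 = rec X. c.c.a.(b.X)\{c,d} | -c-> u1
  u1 = c.a.(b.(rec X. c.c.a.(b.X)\{c,d}))\{c,d} | -c-> u2
  u2 = a.(b.(rec X. c.c.a.(b.X)\{c,d}))\{c,d} | -a-> u3
  u3 = (b.(rec X. c.c.a.(b.X)\{c,d}))\{c,d} | -b-> u4
  u4 = (rec X. c.c.a.(b.X)\{c,d})\{c,d} | (no moves)
LTS(Q): 5 reachable states
  v0 = rec X. c.a.a.(b.X)\{c,d} | -c-> v1
  v1 = a.a.(b.(rec X. c.a.a.(b.X)\{c,d}))\{c,d} | -a-> v2
  v2 = a.(b.(rec X. c.a.a.(b.X)\{c,d}))\{c,d} | -a-> v3
  v3 = (b.(rec X. c.a.a.(b.X)\{c,d}))\{c,d} | -b-> v4
  v4 = (rec X. c.a.a.(b.X)\{c,d})\{c,d} | (no moves)
Trace ⟨cc⟩ through P, begin at {u0}:
  [1] c ⇒ {u1}
  [2] c ⇒ {u2}
  — P admits the full trace.
Trace ⟨cc⟩ through Q, begin at {v0}:
  [1] c ⇒ {v1}
  [2] c ⇒ no successor for Q

cc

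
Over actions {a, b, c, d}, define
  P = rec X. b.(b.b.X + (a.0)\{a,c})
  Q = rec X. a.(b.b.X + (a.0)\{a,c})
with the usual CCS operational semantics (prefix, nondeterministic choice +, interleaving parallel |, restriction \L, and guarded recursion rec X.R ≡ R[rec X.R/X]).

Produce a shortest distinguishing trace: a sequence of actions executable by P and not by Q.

Reachable graph of P (3 states):
  m0 = rec X. b.(b.b.X + (a.0)\{a,c}) ⊢ =b=> m1
  m1 = b.b.(rec X. b.(b.b.X + (a.0)\{a,c})) + (a.0)\{a,c} ⊢ =b=> m2
  m2 = b.(rec X. b.(b.b.X + (a.0)\{a,c})) ⊢ =b=> m0
Reachable graph of Q (3 states):
  n0 = rec X. a.(b.b.X + (a.0)\{a,c}) ⊢ =a=> n1
  n1 = b.b.(rec X. a.(b.b.X + (a.0)\{a,c})) + (a.0)\{a,c} ⊢ =b=> n2
  n2 = b.(rec X. a.(b.b.X + (a.0)\{a,c})) ⊢ =b=> n0
Trace ⟨b⟩ through P, begin at {m0}:
  step 1 (b): {m1}
  P completes σ.
Trace ⟨b⟩ through Q, begin at {n0}:
  step 1 (b): ∅ (Q stuck)

b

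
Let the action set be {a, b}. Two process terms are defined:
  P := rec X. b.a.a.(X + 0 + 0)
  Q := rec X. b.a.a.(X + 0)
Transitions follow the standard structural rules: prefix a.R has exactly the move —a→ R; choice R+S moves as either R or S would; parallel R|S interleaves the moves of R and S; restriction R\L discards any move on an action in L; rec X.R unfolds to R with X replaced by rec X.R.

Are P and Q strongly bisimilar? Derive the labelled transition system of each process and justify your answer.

Reachable graph of P (4 states):
  m0 = rec X. b.a.a.(X + 0 + 0) → —b→ m1
  m1 = a.a.((rec X. b.a.a.(X + 0 + 0)) + 0 + 0) → —a→ m2
  m2 = a.((rec X. b.a.a.(X + 0 + 0)) + 0 + 0) → —a→ m3
  m3 = (rec X. b.a.a.(X + 0 + 0)) + 0 + 0 → —b→ m1
Reachable graph of Q (4 states):
  n0 = rec X. b.a.a.(X + 0) → —b→ n1
  n1 = a.a.((rec X. b.a.a.(X + 0)) + 0) → —a→ n2
  n2 = a.((rec X. b.a.a.(X + 0)) + 0) → —a→ n3
  n3 = (rec X. b.a.a.(X + 0)) + 0 → —b→ n1
Bisimilarity quotient blocks:
  B0 = {m0, m3, n0, n3}
  B1 = {m1, n1}
  B2 = {m2, n2}
m0 ∈ B0, n0 ∈ B0 → same block

P ~ Q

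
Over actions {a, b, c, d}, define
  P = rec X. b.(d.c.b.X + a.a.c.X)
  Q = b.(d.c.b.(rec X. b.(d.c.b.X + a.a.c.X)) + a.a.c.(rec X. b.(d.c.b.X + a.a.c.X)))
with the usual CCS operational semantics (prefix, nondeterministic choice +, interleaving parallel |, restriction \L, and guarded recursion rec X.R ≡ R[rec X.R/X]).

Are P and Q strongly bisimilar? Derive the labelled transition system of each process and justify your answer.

P ~ Q

Reachable graph of P (6 states):
  s0 = rec X. b.(d.c.b.X + a.a.c.X) | -b-> s1
  s1 = d.c.b.(rec X. b.(d.c.b.X + a.a.c.X)) + a.a.c.(rec X. b.(d.c.b.X + a.a.c.X)) | -a-> s2, -d-> s3
  s2 = a.c.(rec X. b.(d.c.b.X + a.a.c.X)) | -a-> s4
  s3 = c.b.(rec X. b.(d.c.b.X + a.a.c.X)) | -c-> s5
  s4 = c.(rec X. b.(d.c.b.X + a.a.c.X)) | -c-> s0
  s5 = b.(rec X. b.(d.c.b.X + a.a.c.X)) | -b-> s0
Reachable graph of Q (7 states):
  t0 = b.(d.c.b.(rec X. b.(d.c.b.X + a.a.c.X)) + a.a.c.(rec X. b.(d.c.b.X + a.a.c.X))) | -b-> t1
  t1 = d.c.b.(rec X. b.(d.c.b.X + a.a.c.X)) + a.a.c.(rec X. b.(d.c.b.X + a.a.c.X)) | -a-> t2, -d-> t3
  t2 = a.c.(rec X. b.(d.c.b.X + a.a.c.X)) | -a-> t4
  t3 = c.b.(rec X. b.(d.c.b.X + a.a.c.X)) | -c-> t5
  t4 = c.(rec X. b.(d.c.b.X + a.a.c.X)) | -c-> t6
  t5 = b.(rec X. b.(d.c.b.X + a.a.c.X)) | -b-> t6
  t6 = rec X. b.(d.c.b.X + a.a.c.X) | -b-> t1
Partition-refinement fixed point:
  B0 = {s0, t0, t6}
  B1 = {s1, t1}
  B2 = {s2, t2}
  B3 = {s4, t4}
  B4 = {s3, t3}
  B5 = {s5, t5}
s0 ∈ B0, t0 ∈ B0 → same block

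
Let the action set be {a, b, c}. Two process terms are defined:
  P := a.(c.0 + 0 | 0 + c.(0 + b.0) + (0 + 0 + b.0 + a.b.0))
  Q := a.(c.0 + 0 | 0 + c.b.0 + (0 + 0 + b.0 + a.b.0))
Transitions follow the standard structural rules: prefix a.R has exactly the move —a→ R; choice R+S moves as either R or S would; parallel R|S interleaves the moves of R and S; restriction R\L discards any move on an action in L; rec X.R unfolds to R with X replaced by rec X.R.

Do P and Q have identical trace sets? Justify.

YES

Reachable graph of P (5 states):
  p0 = a.(c.0 + 0 | 0 + c.(0 + b.0) + (0 + 0 + b.0 + a.b.0)) ⊢ ··a··> p1
  p1 = c.0 + 0 | 0 + c.(0 + b.0) + (0 + 0 + b.0 + a.b.0) ⊢ ··a··> p2, ··b··> p3, ··c··> p3, ··c··> p4
  p2 = b.0 ⊢ ··b··> p3
  p3 = 0 ⊢ stopped
  p4 = 0 + b.0 ⊢ ··b··> p3
Reachable graph of Q (4 states):
  q0 = a.(c.0 + 0 | 0 + c.b.0 + (0 + 0 + b.0 + a.b.0)) ⊢ ··a··> q1
  q1 = c.0 + 0 | 0 + c.b.0 + (0 + 0 + b.0 + a.b.0) ⊢ ··a··> q2, ··b··> q3, ··c··> q2, ··c··> q3
  q2 = b.0 ⊢ ··b··> q3
  q3 = 0 ⊢ stopped
Bisimilarity quotient blocks:
  B0 = {p0, q0}
  B1 = {p1, q1}
  B2 = {p2, p4, q2}
  B3 = {p3, q3}
p0 ∈ B0, q0 ∈ B0 → same block
Bisimilar ⇒ trace-equivalent.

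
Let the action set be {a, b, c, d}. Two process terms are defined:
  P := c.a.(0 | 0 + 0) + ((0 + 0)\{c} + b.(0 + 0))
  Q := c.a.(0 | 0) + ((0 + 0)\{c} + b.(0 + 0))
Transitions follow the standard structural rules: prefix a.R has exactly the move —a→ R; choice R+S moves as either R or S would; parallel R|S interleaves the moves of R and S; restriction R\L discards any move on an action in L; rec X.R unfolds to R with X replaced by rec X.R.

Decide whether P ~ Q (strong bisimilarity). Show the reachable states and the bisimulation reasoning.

LTS(P): 4 reachable states
  m0 = c.a.(0 | 0 + 0) + ((0 + 0)\{c} + b.(0 + 0)) has moves =b=> m1, =c=> m2
  m1 = 0 + 0 has moves stopped
  m2 = a.(0 | 0 + 0) has moves =a=> m3
  m3 = 0 | 0 + 0 has moves stopped
LTS(Q): 4 reachable states
  n0 = c.a.(0 | 0) + ((0 + 0)\{c} + b.(0 + 0)) has moves =b=> n1, =c=> n2
  n1 = 0 + 0 has moves stopped
  n2 = a.(0 | 0) has moves =a=> n3
  n3 = 0 | 0 has moves stopped
Bisimilarity quotient blocks:
  B0 = {m0, n0}
  B1 = {m2, n2}
  B2 = {m1, m3, n1, n3}
m0 ∈ B0, n0 ∈ B0 → same block

bisimilar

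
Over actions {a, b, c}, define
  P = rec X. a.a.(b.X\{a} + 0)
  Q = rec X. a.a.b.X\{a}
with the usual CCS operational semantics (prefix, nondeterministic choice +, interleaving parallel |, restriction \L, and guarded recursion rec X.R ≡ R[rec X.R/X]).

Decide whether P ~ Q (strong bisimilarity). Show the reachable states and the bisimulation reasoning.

bisimilar

LTS(P): 4 reachable states
  s0 = rec X. a.a.(b.X\{a} + 0) has moves —a→ s1
  s1 = a.(b.(rec X. a.a.(b.X\{a} + 0))\{a} + 0) has moves —a→ s2
  s2 = b.(rec X. a.a.(b.X\{a} + 0))\{a} + 0 has moves —b→ s3
  s3 = (rec X. a.a.(b.X\{a} + 0))\{a} has moves ∅
LTS(Q): 4 reachable states
  t0 = rec X. a.a.b.X\{a} has moves —a→ t1
  t1 = a.b.(rec X. a.a.b.X\{a})\{a} has moves —a→ t2
  t2 = b.(rec X. a.a.b.X\{a})\{a} has moves —b→ t3
  t3 = (rec X. a.a.b.X\{a})\{a} has moves ∅
Coarsest stable partition (strong bisimilarity classes):
  B0 = {s0, t0}
  B1 = {s1, t1}
  B2 = {s2, t2}
  B3 = {s3, t3}
s0 ∈ B0, t0 ∈ B0 → same block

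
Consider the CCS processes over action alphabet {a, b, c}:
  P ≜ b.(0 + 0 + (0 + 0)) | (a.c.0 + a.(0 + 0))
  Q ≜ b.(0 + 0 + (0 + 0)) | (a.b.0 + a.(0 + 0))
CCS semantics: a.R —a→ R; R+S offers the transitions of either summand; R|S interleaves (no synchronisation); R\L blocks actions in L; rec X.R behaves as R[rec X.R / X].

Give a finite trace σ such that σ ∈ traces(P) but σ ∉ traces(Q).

Reachable graph of P (8 states):
  u0 = b.(0 + 0 + (0 + 0)) | (a.c.0 + a.(0 + 0)) :: ··a··> u1, ··a··> u2, ··b··> u3
  u1 = b.(0 + 0 + (0 + 0)) | (0 + 0) :: ··b··> u4
  u2 = b.(0 + 0 + (0 + 0)) | c.0 :: ··b··> u5, ··c··> u6
  u3 = (0 + 0 + (0 + 0)) | (a.c.0 + a.(0 + 0)) :: ··a··> u4, ··a··> u5
  u4 = (0 + 0 + (0 + 0)) | (0 + 0) :: deadlocked
  u5 = (0 + 0 + (0 + 0)) | c.0 :: ··c··> u7
  u6 = b.(0 + 0 + (0 + 0)) | 0 :: ··b··> u7
  u7 = (0 + 0 + (0 + 0)) | 0 :: deadlocked
Reachable graph of Q (8 states):
  v0 = b.(0 + 0 + (0 + 0)) | (a.b.0 + a.(0 + 0)) :: ··a··> v1, ··a··> v2, ··b··> v3
  v1 = b.(0 + 0 + (0 + 0)) | (0 + 0) :: ··b··> v4
  v2 = b.(0 + 0 + (0 + 0)) | b.0 :: ··b··> v5, ··b··> v6
  v3 = (0 + 0 + (0 + 0)) | (a.b.0 + a.(0 + 0)) :: ··a··> v4, ··a··> v5
  v4 = (0 + 0 + (0 + 0)) | (0 + 0) :: deadlocked
  v5 = (0 + 0 + (0 + 0)) | b.0 :: ··b··> v7
  v6 = b.(0 + 0 + (0 + 0)) | 0 :: ··b··> v7
  v7 = (0 + 0 + (0 + 0)) | 0 :: deadlocked
Trace ⟨ac⟩ through P, begin at {u0}:
  step 1 (a): {u1, u2}
  step 2 (c): {u6}
  ✓ P
Trace ⟨ac⟩ through Q, begin at {v0}:
  step 1 (a): {v1, v2}
  step 2 (c): ∅  — Q cannot continue

ac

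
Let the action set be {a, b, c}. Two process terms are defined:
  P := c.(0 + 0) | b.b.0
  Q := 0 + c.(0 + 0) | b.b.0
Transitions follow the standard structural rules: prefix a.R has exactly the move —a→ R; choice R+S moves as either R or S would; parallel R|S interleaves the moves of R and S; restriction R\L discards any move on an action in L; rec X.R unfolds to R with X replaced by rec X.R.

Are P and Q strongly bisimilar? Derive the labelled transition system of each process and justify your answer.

P ~ Q

Reachable graph of P (6 states):
  s0 = c.(0 + 0) | b.b.0 :: --b--▸ s1, --c--▸ s2
  s1 = c.(0 + 0) | b.0 :: --b--▸ s3, --c--▸ s4
  s2 = (0 + 0) | b.b.0 :: --b--▸ s4
  s3 = c.(0 + 0) | 0 :: --c--▸ s5
  s4 = (0 + 0) | b.0 :: --b--▸ s5
  s5 = (0 + 0) | 0 :: (no moves)
Reachable graph of Q (6 states):
  t0 = 0 + c.(0 + 0) | b.b.0 :: --b--▸ t1, --c--▸ t2
  t1 = c.(0 + 0) | b.0 :: --b--▸ t3, --c--▸ t4
  t2 = (0 + 0) | b.b.0 :: --b--▸ t4
  t3 = c.(0 + 0) | 0 :: --c--▸ t5
  t4 = (0 + 0) | b.0 :: --b--▸ t5
  t5 = (0 + 0) | 0 :: (no moves)
Bisimilarity quotient blocks:
  B0 = {s0, t0}
  B1 = {s1, t1}
  B2 = {s4, t4}
  B3 = {s5, t5}
  B4 = {s3, t3}
  B5 = {s2, t2}
s0 ∈ B0, t0 ∈ B0 → same block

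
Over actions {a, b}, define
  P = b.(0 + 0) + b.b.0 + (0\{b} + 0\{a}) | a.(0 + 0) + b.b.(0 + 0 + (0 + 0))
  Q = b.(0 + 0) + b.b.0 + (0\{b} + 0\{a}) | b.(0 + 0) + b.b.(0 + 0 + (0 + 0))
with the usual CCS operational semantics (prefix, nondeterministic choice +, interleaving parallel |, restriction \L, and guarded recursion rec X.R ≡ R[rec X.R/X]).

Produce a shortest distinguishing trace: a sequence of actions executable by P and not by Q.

a

LTS(P): 7 reachable states
  m0 = b.(0 + 0) + b.b.0 + (0\{b} + 0\{a}) | a.(0 + 0) + b.b.(0 + 0 + (0 + 0)) | ··a··> m1, ··b··> m2, ··b··> m3, ··b··> m4
  m1 = (0\{b} + 0\{a}) | (0 + 0) | (no moves)
  m2 = 0 + 0 | (no moves)
  m3 = b.(0 + 0 + (0 + 0)) | ··b··> m5
  m4 = b.0 | ··b··> m6
  m5 = 0 + 0 + (0 + 0) | (no moves)
  m6 = 0 | (no moves)
LTS(Q): 7 reachable states
  n0 = b.(0 + 0) + b.b.0 + (0\{b} + 0\{a}) | b.(0 + 0) + b.b.(0 + 0 + (0 + 0)) | ··b··> n1, ··b··> n2, ··b··> n3, ··b··> n4
  n1 = (0\{b} + 0\{a}) | (0 + 0) | (no moves)
  n2 = 0 + 0 | (no moves)
  n3 = b.(0 + 0 + (0 + 0)) | ··b··> n5
  n4 = b.0 | ··b··> n6
  n5 = 0 + 0 + (0 + 0) | (no moves)
  n6 = 0 | (no moves)
Trace ⟨a⟩ through P, begin at {m0}:
  [1] a ⇒ {m1}
  ✓ P
Trace ⟨a⟩ through Q, begin at {n0}:
  [1] a ⇒ no successor for Q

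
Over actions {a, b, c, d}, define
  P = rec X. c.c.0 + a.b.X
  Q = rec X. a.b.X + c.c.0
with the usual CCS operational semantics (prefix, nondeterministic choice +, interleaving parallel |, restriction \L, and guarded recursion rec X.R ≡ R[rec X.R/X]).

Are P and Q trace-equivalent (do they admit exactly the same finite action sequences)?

LTS(P): 4 reachable states
  p0 = rec X. c.c.0 + a.b.X | ··a··> p1, ··c··> p2
  p1 = b.(rec X. c.c.0 + a.b.X) | ··b··> p0
  p2 = c.0 | ··c··> p3
  p3 = 0 | deadlocked
LTS(Q): 4 reachable states
  q0 = rec X. a.b.X + c.c.0 | ··a··> q1, ··c··> q2
  q1 = b.(rec X. a.b.X + c.c.0) | ··b··> q0
  q2 = c.0 | ··c··> q3
  q3 = 0 | deadlocked
Partition-refinement fixed point:
  B0 = {p0, q0}
  B1 = {p2, q2}
  B2 = {p3, q3}
  B3 = {p1, q1}
p0 ∈ B0, q0 ∈ B0 → same block
Bisimilar ⇒ trace-equivalent.

trace-equivalent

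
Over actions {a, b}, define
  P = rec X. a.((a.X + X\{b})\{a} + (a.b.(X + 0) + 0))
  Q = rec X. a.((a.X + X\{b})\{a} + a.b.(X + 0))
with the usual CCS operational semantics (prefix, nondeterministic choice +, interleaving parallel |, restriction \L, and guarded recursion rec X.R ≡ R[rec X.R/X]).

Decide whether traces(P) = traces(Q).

traces(P) = traces(Q)

LTS(P): 4 reachable states
  p0 = rec X. a.((a.X + X\{b})\{a} + (a.b.(X + 0) + 0)) has moves -a-> p1
  p1 = (a.(rec X. a.((a.X + X\{b})\{a} + (a.b.(X + 0) + 0))) + (rec X. a.((a.X + X\{b})\{a} + (a.b.(X + 0) + 0)))\{b})\{a} + (a.b.((rec X. a.((a.X + X\{b})\{a} + (a.b.(X + 0) + 0))) + 0) + 0) has moves -a-> p2
  p2 = b.((rec X. a.((a.X + X\{b})\{a} + (a.b.(X + 0) + 0))) + 0) has moves -b-> p3
  p3 = (rec X. a.((a.X + X\{b})\{a} + (a.b.(X + 0) + 0))) + 0 has moves -a-> p1
LTS(Q): 4 reachable states
  q0 = rec X. a.((a.X + X\{b})\{a} + a.b.(X + 0)) has moves -a-> q1
  q1 = (a.(rec X. a.((a.X + X\{b})\{a} + a.b.(X + 0))) + (rec X. a.((a.X + X\{b})\{a} + a.b.(X + 0)))\{b})\{a} + a.b.((rec X. a.((a.X + X\{b})\{a} + a.b.(X + 0))) + 0) has moves -a-> q2
  q2 = b.((rec X. a.((a.X + X\{b})\{a} + a.b.(X + 0))) + 0) has moves -b-> q3
  q3 = (rec X. a.((a.X + X\{b})\{a} + a.b.(X + 0))) + 0 has moves -a-> q1
Partition-refinement fixed point:
  B0 = {p0, p3, q0, q3}
  B1 = {p1, q1}
  B2 = {p2, q2}
p0 ∈ B0, q0 ∈ B0 → same block
Bisimilar ⇒ trace-equivalent.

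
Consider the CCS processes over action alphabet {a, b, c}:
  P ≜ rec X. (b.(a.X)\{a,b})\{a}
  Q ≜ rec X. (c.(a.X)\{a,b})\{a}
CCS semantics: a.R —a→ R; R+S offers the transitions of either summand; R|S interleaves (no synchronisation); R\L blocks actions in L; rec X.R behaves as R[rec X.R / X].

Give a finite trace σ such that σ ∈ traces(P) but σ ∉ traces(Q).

b

LTS(P): 2 reachable states
  m0 = rec X. (b.(a.X)\{a,b})\{a} :: ··b··> m1
  m1 = (a.(rec X. (b.(a.X)\{a,b})\{a}))\{a,b}\{a} :: ∅
LTS(Q): 2 reachable states
  n0 = rec X. (c.(a.X)\{a,b})\{a} :: ··c··> n1
  n1 = (a.(rec X. (c.(a.X)\{a,b})\{a}))\{a,b}\{a} :: ∅
Executing b from P (initial set {m0}):
  after b @ step 1: {m1}
  — P admits the full trace.
Executing b from Q (initial set {n0}):
  after b @ step 1: ∅ (Q stuck)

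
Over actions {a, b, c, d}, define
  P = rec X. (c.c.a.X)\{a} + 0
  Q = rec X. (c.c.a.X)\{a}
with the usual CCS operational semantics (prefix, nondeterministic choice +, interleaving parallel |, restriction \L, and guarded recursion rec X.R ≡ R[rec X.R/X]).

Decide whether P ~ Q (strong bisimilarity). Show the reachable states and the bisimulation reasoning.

bisimilar

LTS(P): 3 reachable states
  p0 = rec X. (c.c.a.X)\{a} + 0 → ··c··> p1
  p1 = (c.a.(rec X. (c.c.a.X)\{a} + 0))\{a} → ··c··> p2
  p2 = (a.(rec X. (c.c.a.X)\{a} + 0))\{a} → ∅
LTS(Q): 3 reachable states
  q0 = rec X. (c.c.a.X)\{a} → ··c··> q1
  q1 = (c.a.(rec X. (c.c.a.X)\{a}))\{a} → ··c··> q2
  q2 = (a.(rec X. (c.c.a.X)\{a}))\{a} → ∅
Bisimilarity quotient blocks:
  B0 = {p0, q0}
  B1 = {p1, q1}
  B2 = {p2, q2}
p0 ∈ B0, q0 ∈ B0 → same block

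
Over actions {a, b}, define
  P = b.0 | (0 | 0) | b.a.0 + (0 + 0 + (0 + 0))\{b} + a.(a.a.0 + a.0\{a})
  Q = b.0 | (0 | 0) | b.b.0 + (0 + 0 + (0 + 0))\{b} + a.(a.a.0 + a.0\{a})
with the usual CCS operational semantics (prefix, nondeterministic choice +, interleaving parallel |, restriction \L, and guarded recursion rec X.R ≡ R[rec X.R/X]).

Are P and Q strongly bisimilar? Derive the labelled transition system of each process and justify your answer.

LTS(P): 10 reachable states
  m0 = b.0 | (0 | 0) | b.a.0 + (0 + 0 + (0 + 0))\{b} + a.(a.a.0 + a.0\{a}) → =a=> m1, =b=> m2, =b=> m3
  m1 = a.a.0 + a.0\{a} → =a=> m4, =a=> m5
  m2 = 0 | (0 | 0) | b.a.0 → =b=> m6
  m3 = b.0 | (0 | 0) | a.0 → =a=> m7, =b=> m6
  m4 = 0\{a} → stopped
  m5 = a.0 → =a=> m8
  m6 = 0 | (0 | 0) | a.0 → =a=> m9
  m7 = b.0 | (0 | 0) | 0 → =b=> m9
  m8 = 0 → stopped
  m9 = 0 | (0 | 0) | 0 → stopped
LTS(Q): 10 reachable states
  n0 = b.0 | (0 | 0) | b.b.0 + (0 + 0 + (0 + 0))\{b} + a.(a.a.0 + a.0\{a}) → =a=> n1, =b=> n2, =b=> n3
  n1 = a.a.0 + a.0\{a} → =a=> n4, =a=> n5
  n2 = 0 | (0 | 0) | b.b.0 → =b=> n6
  n3 = b.0 | (0 | 0) | b.0 → =b=> n6, =b=> n7
  n4 = 0\{a} → stopped
  n5 = a.0 → =a=> n8
  n6 = 0 | (0 | 0) | b.0 → =b=> n9
  n7 = b.0 | (0 | 0) | 0 → =b=> n9
  n8 = 0 → stopped
  n9 = 0 | (0 | 0) | 0 → stopped
Partition-refinement fixed point:
  B0 = {m0}
  B1 = {m1, n1}
  B2 = {m4, m8, m9, n4, n8, n9}
  B3 = {m5, m6, n5}
  B4 = {m2}
  B5 = {m3}
  B6 = {m7, n6, n7}
  B7 = {n0}
  B8 = {n2, n3}
m0 ∈ B0, n0 ∈ B7 → different blocks

not bisimilar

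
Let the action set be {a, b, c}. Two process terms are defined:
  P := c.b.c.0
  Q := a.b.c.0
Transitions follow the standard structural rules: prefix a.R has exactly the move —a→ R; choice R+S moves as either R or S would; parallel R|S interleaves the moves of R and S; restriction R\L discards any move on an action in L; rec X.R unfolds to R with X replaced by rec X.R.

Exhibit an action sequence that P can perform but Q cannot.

c

LTS(P): 4 reachable states
  p0 = c.b.c.0 :: —c→ p1
  p1 = b.c.0 :: —b→ p2
  p2 = c.0 :: —c→ p3
  p3 = 0 :: deadlocked
LTS(Q): 4 reachable states
  q0 = a.b.c.0 :: —a→ q1
  q1 = b.c.0 :: —b→ q2
  q2 = c.0 :: —c→ q3
  q3 = 0 :: deadlocked
Executing c from P (initial set {p0}):
  step 1 (c): {p1}
  P completes σ.
Executing c from Q (initial set {q0}):
  step 1 (c): ∅ (Q stuck)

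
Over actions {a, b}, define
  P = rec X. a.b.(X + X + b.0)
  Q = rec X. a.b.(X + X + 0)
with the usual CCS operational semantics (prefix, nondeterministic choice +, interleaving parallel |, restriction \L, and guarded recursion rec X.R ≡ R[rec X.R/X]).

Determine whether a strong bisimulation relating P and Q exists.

NO

Reachable graph of P (4 states):
  p0 = rec X. a.b.(X + X + b.0) → ··a··> p1
  p1 = b.((rec X. a.b.(X + X + b.0)) + (rec X. a.b.(X + X + b.0)) + b.0) → ··b··> p2
  p2 = (rec X. a.b.(X + X + b.0)) + (rec X. a.b.(X + X + b.0)) + b.0 → ··a··> p1, ··b··> p3
  p3 = 0 → ·
Reachable graph of Q (3 states):
  q0 = rec X. a.b.(X + X + 0) → ··a··> q1
  q1 = b.((rec X. a.b.(X + X + 0)) + (rec X. a.b.(X + X + 0)) + 0) → ··b··> q2
  q2 = (rec X. a.b.(X + X + 0)) + (rec X. a.b.(X + X + 0)) + 0 → ··a··> q1
Bisimilarity quotient blocks:
  B0 = {p0}
  B1 = {p1}
  B2 = {p2}
  B3 = {p3}
  B4 = {q0, q2}
  B5 = {q1}
p0 ∈ B0, q0 ∈ B4 → different blocks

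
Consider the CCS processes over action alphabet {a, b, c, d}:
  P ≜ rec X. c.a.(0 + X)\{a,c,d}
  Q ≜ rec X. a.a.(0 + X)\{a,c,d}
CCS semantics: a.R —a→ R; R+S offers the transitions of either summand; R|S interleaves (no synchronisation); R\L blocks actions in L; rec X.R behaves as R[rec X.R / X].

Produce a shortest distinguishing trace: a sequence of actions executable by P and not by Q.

c

Reachable graph of P (3 states):
  m0 = rec X. c.a.(0 + X)\{a,c,d} → ··c··> m1
  m1 = a.(0 + (rec X. c.a.(0 + X)\{a,c,d}))\{a,c,d} → ··a··> m2
  m2 = (0 + (rec X. c.a.(0 + X)\{a,c,d}))\{a,c,d} → deadlocked
Reachable graph of Q (3 states):
  n0 = rec X. a.a.(0 + X)\{a,c,d} → ··a··> n1
  n1 = a.(0 + (rec X. a.a.(0 + X)\{a,c,d}))\{a,c,d} → ··a··> n2
  n2 = (0 + (rec X. a.a.(0 + X)\{a,c,d}))\{a,c,d} → deadlocked
Trace ⟨c⟩ through P, begin at {m0}:
  [1] c ⇒ {m1}
  ✓ P
Trace ⟨c⟩ through Q, begin at {n0}:
  [1] c ⇒ no successor for Q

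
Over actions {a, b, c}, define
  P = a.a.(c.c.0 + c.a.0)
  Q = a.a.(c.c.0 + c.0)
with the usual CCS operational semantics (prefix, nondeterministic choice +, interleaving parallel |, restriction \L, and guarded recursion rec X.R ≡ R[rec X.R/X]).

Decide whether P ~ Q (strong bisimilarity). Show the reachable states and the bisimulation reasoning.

LTS(P): 6 reachable states
  m0 = a.a.(c.c.0 + c.a.0) → -a-> m1
  m1 = a.(c.c.0 + c.a.0) → -a-> m2
  m2 = c.c.0 + c.a.0 → -c-> m3, -c-> m4
  m3 = a.0 → -a-> m5
  m4 = c.0 → -c-> m5
  m5 = 0 → stopped
LTS(Q): 5 reachable states
  n0 = a.a.(c.c.0 + c.0) → -a-> n1
  n1 = a.(c.c.0 + c.0) → -a-> n2
  n2 = c.c.0 + c.0 → -c-> n3, -c-> n4
  n3 = 0 → stopped
  n4 = c.0 → -c-> n3
Bisimilarity quotient blocks:
  B0 = {m0}
  B1 = {m1}
  B2 = {m2}
  B3 = {m4, n4}
  B4 = {m5, n3}
  B5 = {m3}
  B6 = {n0}
  B7 = {n1}
  B8 = {n2}
m0 ∈ B0, n0 ∈ B6 → different blocks

NO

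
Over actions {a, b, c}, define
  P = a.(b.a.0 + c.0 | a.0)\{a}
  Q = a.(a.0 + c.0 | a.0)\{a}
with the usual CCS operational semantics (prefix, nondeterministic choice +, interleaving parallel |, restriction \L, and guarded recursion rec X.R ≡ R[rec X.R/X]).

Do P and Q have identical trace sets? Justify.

LTS(P): 4 reachable states
  p0 = a.(b.a.0 + c.0 | a.0)\{a} → --a--▸ p1
  p1 = (b.a.0 + c.0 | a.0)\{a} → --b--▸ p2, --c--▸ p3
  p2 = (a.0)\{a} → stopped
  p3 = (0 | a.0)\{a} → stopped
LTS(Q): 3 reachable states
  q0 = a.(a.0 + c.0 | a.0)\{a} → --a--▸ q1
  q1 = (a.0 + c.0 | a.0)\{a} → --c--▸ q2
  q2 = (0 | a.0)\{a} → stopped
Executing ab from P (initial set {p0}):
  step 1 (a): {p1}
  step 2 (b): {p2}
  — P admits the full trace.
Executing ab from Q (initial set {q0}):
  step 1 (a): {q1}
  step 2 (b): ∅  — Q cannot continue

NO — witness ⟨ab⟩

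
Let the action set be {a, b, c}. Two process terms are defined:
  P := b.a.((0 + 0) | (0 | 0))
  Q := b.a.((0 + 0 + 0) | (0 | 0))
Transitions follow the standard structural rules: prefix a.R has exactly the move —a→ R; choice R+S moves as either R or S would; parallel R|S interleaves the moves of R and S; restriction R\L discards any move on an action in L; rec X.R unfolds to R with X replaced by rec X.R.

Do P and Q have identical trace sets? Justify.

Reachable graph of P (3 states):
  p0 = b.a.((0 + 0) | (0 | 0)) → --b--▸ p1
  p1 = a.((0 + 0) | (0 | 0)) → --a--▸ p2
  p2 = (0 + 0) | (0 | 0) → (no moves)
Reachable graph of Q (3 states):
  q0 = b.a.((0 + 0 + 0) | (0 | 0)) → --b--▸ q1
  q1 = a.((0 + 0 + 0) | (0 | 0)) → --a--▸ q2
  q2 = (0 + 0 + 0) | (0 | 0) → (no moves)
Partition-refinement fixed point:
  B0 = {p0, q0}
  B1 = {p1, q1}
  B2 = {p2, q2}
p0 ∈ B0, q0 ∈ B0 → same block
Bisimilar ⇒ trace-equivalent.

traces(P) = traces(Q)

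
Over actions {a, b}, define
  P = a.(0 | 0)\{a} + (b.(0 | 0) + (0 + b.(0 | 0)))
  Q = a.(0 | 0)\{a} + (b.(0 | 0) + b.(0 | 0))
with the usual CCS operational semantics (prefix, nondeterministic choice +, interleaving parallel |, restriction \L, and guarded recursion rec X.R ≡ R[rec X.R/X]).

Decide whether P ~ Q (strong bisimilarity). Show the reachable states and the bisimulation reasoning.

bisimilar

P's transition system — 3 states:
  u0 = a.(0 | 0)\{a} + (b.(0 | 0) + (0 + b.(0 | 0))) ⊢ —a→ u1, —b→ u2
  u1 = (0 | 0)\{a} ⊢ stopped
  u2 = 0 | 0 ⊢ stopped
Q's transition system — 3 states:
  v0 = a.(0 | 0)\{a} + (b.(0 | 0) + b.(0 | 0)) ⊢ —a→ v1, —b→ v2
  v1 = (0 | 0)\{a} ⊢ stopped
  v2 = 0 | 0 ⊢ stopped
Partition-refinement fixed point:
  B0 = {u0, v0}
  B1 = {u1, u2, v1, v2}
u0 ∈ B0, v0 ∈ B0 → same block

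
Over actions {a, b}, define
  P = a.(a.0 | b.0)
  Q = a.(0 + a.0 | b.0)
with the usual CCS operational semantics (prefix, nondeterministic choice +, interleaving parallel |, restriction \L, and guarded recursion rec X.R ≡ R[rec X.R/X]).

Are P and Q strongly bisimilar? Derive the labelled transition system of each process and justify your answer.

P ~ Q

P's transition system — 5 states:
  p0 = a.(a.0 | b.0) has moves --a--▸ p1
  p1 = a.0 | b.0 has moves --a--▸ p2, --b--▸ p3
  p2 = 0 | b.0 has moves --b--▸ p4
  p3 = a.0 | 0 has moves --a--▸ p4
  p4 = 0 | 0 has moves (no moves)
Q's transition system — 5 states:
  q0 = a.(0 + a.0 | b.0) has moves --a--▸ q1
  q1 = 0 + a.0 | b.0 has moves --a--▸ q2, --b--▸ q3
  q2 = 0 | b.0 has moves --b--▸ q4
  q3 = a.0 | 0 has moves --a--▸ q4
  q4 = 0 | 0 has moves (no moves)
Bisimilarity quotient blocks:
  B0 = {p0, q0}
  B1 = {p1, q1}
  B2 = {p2, q2}
  B3 = {p4, q4}
  B4 = {p3, q3}
p0 ∈ B0, q0 ∈ B0 → same block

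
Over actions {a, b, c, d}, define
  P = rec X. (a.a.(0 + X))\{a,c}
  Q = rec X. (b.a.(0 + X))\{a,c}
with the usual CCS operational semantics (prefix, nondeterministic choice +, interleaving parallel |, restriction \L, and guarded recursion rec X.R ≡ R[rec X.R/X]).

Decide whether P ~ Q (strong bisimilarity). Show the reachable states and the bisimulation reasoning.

P's transition system — 1 states:
  u0 = rec X. (a.a.(0 + X))\{a,c} | deadlocked
Q's transition system — 2 states:
  v0 = rec X. (b.a.(0 + X))\{a,c} | -b-> v1
  v1 = (a.(0 + (rec X. (b.a.(0 + X))\{a,c})))\{a,c} | deadlocked
Bisimilarity quotient blocks:
  B0 = {u0, v1}
  B1 = {v0}
u0 ∈ B0, v0 ∈ B1 → different blocks

NO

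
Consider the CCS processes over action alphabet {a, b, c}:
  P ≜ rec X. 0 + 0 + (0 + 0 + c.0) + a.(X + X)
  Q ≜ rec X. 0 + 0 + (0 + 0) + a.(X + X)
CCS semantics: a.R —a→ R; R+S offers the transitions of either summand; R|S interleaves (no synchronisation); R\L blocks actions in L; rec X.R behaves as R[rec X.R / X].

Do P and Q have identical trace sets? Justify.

traces(P) ≠ traces(Q) — witness ⟨c⟩

LTS(P): 3 reachable states
  m0 = rec X. 0 + 0 + (0 + 0 + c.0) + a.(X + X) has moves =a=> m1, =c=> m2
  m1 = (rec X. 0 + 0 + (0 + 0 + c.0) + a.(X + X)) + (rec X. 0 + 0 + (0 + 0 + c.0) + a.(X + X)) has moves =a=> m1, =c=> m2
  m2 = 0 has moves (no moves)
LTS(Q): 2 reachable states
  n0 = rec X. 0 + 0 + (0 + 0) + a.(X + X) has moves =a=> n1
  n1 = (rec X. 0 + 0 + (0 + 0) + a.(X + X)) + (rec X. 0 + 0 + (0 + 0) + a.(X + X)) has moves =a=> n1
Trace ⟨c⟩ through P, begin at {m0}:
  step 1 (c): {m2}
  ✓ P
Trace ⟨c⟩ through Q, begin at {n0}:
  step 1 (c): ∅ (Q stuck)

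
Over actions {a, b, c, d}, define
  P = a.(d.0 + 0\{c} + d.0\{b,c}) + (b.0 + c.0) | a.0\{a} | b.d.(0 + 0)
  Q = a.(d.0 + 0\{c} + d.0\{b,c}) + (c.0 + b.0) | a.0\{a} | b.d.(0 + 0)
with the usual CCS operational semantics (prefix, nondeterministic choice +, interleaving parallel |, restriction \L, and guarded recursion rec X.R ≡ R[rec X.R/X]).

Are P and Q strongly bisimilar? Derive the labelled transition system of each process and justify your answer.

P ~ Q

Reachable graph of P (15 states):
  p0 = a.(d.0 + 0\{c} + d.0\{b,c}) + (b.0 + c.0) | a.0\{a} | b.d.(0 + 0) ⊢ -a-> p1, -a-> p2, -b-> p3, -b-> p4, -c-> p4
  p1 = (b.0 + c.0) | 0\{a} | b.d.(0 + 0) ⊢ -b-> p5, -b-> p6, -c-> p6
  p2 = d.0 + 0\{c} + d.0\{b,c} ⊢ -d-> p7, -d-> p8
  p3 = (b.0 + c.0) | a.0\{a} | d.(0 + 0) ⊢ -a-> p5, -b-> p9, -c-> p9, -d-> p10
  p4 = 0 | a.0\{a} | b.d.(0 + 0) ⊢ -a-> p6, -b-> p9
  p5 = (b.0 + c.0) | 0\{a} | d.(0 + 0) ⊢ -b-> p11, -c-> p11, -d-> p12
  p6 = 0 | 0\{a} | b.d.(0 + 0) ⊢ -b-> p11
  p7 = 0 ⊢ (no moves)
  p8 = 0\{b,c} ⊢ (no moves)
  p9 = 0 | a.0\{a} | d.(0 + 0) ⊢ -a-> p11, -d-> p13
  p10 = (b.0 + c.0) | a.0\{a} | (0 + 0) ⊢ -a-> p12, -b-> p13, -c-> p13
  p11 = 0 | 0\{a} | d.(0 + 0) ⊢ -d-> p14
  p12 = (b.0 + c.0) | 0\{a} | (0 + 0) ⊢ -b-> p14, -c-> p14
  p13 = 0 | a.0\{a} | (0 + 0) ⊢ -a-> p14
  p14 = 0 | 0\{a} | (0 + 0) ⊢ (no moves)
Reachable graph of Q (15 states):
  q0 = a.(d.0 + 0\{c} + d.0\{b,c}) + (c.0 + b.0) | a.0\{a} | b.d.(0 + 0) ⊢ -a-> q1, -a-> q2, -b-> q3, -b-> q4, -c-> q4
  q1 = (c.0 + b.0) | 0\{a} | b.d.(0 + 0) ⊢ -b-> q5, -b-> q6, -c-> q6
  q2 = d.0 + 0\{c} + d.0\{b,c} ⊢ -d-> q7, -d-> q8
  q3 = (c.0 + b.0) | a.0\{a} | d.(0 + 0) ⊢ -a-> q5, -b-> q9, -c-> q9, -d-> q10
  q4 = 0 | a.0\{a} | b.d.(0 + 0) ⊢ -a-> q6, -b-> q9
  q5 = (c.0 + b.0) | 0\{a} | d.(0 + 0) ⊢ -b-> q11, -c-> q11, -d-> q12
  q6 = 0 | 0\{a} | b.d.(0 + 0) ⊢ -b-> q11
  q7 = 0 ⊢ (no moves)
  q8 = 0\{b,c} ⊢ (no moves)
  q9 = 0 | a.0\{a} | d.(0 + 0) ⊢ -a-> q11, -d-> q13
  q10 = (c.0 + b.0) | a.0\{a} | (0 + 0) ⊢ -a-> q12, -b-> q13, -c-> q13
  q11 = 0 | 0\{a} | d.(0 + 0) ⊢ -d-> q14
  q12 = (c.0 + b.0) | 0\{a} | (0 + 0) ⊢ -b-> q14, -c-> q14
  q13 = 0 | a.0\{a} | (0 + 0) ⊢ -a-> q14
  q14 = 0 | 0\{a} | (0 + 0) ⊢ (no moves)
Partition-refinement fixed point:
  B0 = {p0, q0}
  B1 = {p3, q3}
  B2 = {p10, q10}
  B3 = {p12, q12}
  B4 = {p14, p7, p8, q14, q7, q8}
  B5 = {p13, q13}
  B6 = {p5, q5}
  B7 = {p11, p2, q11, q2}
  B8 = {p9, q9}
  B9 = {p1, q1}
  B10 = {p6, q6}
  B11 = {p4, q4}
p0 ∈ B0, q0 ∈ B0 → same block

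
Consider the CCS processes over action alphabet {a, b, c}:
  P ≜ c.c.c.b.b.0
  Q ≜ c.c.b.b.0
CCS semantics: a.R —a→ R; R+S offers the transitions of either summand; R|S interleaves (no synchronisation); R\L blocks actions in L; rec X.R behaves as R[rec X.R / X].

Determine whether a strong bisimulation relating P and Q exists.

NO

Reachable graph of P (6 states):
  s0 = c.c.c.b.b.0 ⊢ =c=> s1
  s1 = c.c.b.b.0 ⊢ =c=> s2
  s2 = c.b.b.0 ⊢ =c=> s3
  s3 = b.b.0 ⊢ =b=> s4
  s4 = b.0 ⊢ =b=> s5
  s5 = 0 ⊢ ·
Reachable graph of Q (5 states):
  t0 = c.c.b.b.0 ⊢ =c=> t1
  t1 = c.b.b.0 ⊢ =c=> t2
  t2 = b.b.0 ⊢ =b=> t3
  t3 = b.0 ⊢ =b=> t4
  t4 = 0 ⊢ ·
Partition-refinement fixed point:
  B0 = {s0}
  B1 = {s1, t0}
  B2 = {s2, t1}
  B3 = {s3, t2}
  B4 = {s4, t3}
  B5 = {s5, t4}
s0 ∈ B0, t0 ∈ B1 → different blocks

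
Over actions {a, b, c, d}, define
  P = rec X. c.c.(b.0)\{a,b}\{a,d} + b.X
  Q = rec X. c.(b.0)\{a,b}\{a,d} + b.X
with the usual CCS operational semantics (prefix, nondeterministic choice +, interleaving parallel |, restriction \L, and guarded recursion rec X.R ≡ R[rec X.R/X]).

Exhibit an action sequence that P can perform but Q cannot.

P's transition system — 3 states:
  u0 = rec X. c.c.(b.0)\{a,b}\{a,d} + b.X ⊢ -b-> u0, -c-> u1
  u1 = c.(b.0)\{a,b}\{a,d} ⊢ -c-> u2
  u2 = (b.0)\{a,b}\{a,d} ⊢ (no moves)
Q's transition system — 2 states:
  v0 = rec X. c.(b.0)\{a,b}\{a,d} + b.X ⊢ -b-> v0, -c-> v1
  v1 = (b.0)\{a,b}\{a,d} ⊢ (no moves)
Run σ = ⟨cc⟩ on P: start {u0}
  after c @ step 1: {u1}
  after c @ step 2: {u2}
  ✓ P
Run σ = ⟨cc⟩ on Q: start {v0}
  after c @ step 1: {v1}
  after c @ step 2: ∅ (Q stuck)

cc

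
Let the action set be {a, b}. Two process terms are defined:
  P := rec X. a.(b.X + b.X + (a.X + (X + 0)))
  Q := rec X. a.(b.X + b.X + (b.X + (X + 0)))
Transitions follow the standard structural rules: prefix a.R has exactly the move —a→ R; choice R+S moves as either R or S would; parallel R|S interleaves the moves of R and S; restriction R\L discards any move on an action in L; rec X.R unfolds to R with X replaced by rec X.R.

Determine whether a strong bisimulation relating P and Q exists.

not bisimilar

P's transition system — 2 states:
  m0 = rec X. a.(b.X + b.X + (a.X + (X + 0))) | --a--▸ m1
  m1 = b.(rec X. a.(b.X + b.X + (a.X + (X + 0)))) + b.(rec X. a.(b.X + b.X + (a.X + (X + 0)))) + (a.(rec X. a.(b.X + b.X + (a.X + (X + 0)))) + ((rec X. a.(b.X + b.X + (a.X + (X + 0)))) + 0)) | --a--▸ m0, --a--▸ m1, --b--▸ m0
Q's transition system — 2 states:
  n0 = rec X. a.(b.X + b.X + (b.X + (X + 0))) | --a--▸ n1
  n1 = b.(rec X. a.(b.X + b.X + (b.X + (X + 0)))) + b.(rec X. a.(b.X + b.X + (b.X + (X + 0)))) + (b.(rec X. a.(b.X + b.X + (b.X + (X + 0)))) + ((rec X. a.(b.X + b.X + (b.X + (X + 0)))) + 0)) | --a--▸ n1, --b--▸ n0
Partition-refinement fixed point:
  B0 = {m0}
  B1 = {m1}
  B2 = {n0}
  B3 = {n1}
m0 ∈ B0, n0 ∈ B2 → different blocks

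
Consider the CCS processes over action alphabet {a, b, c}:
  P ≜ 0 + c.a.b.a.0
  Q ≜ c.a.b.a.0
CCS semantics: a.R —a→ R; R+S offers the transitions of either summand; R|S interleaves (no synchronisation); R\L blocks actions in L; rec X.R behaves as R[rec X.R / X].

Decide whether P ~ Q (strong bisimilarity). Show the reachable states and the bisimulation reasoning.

P ~ Q

LTS(P): 5 reachable states
  u0 = 0 + c.a.b.a.0 :: --c--▸ u1
  u1 = a.b.a.0 :: --a--▸ u2
  u2 = b.a.0 :: --b--▸ u3
  u3 = a.0 :: --a--▸ u4
  u4 = 0 :: stopped
LTS(Q): 5 reachable states
  v0 = c.a.b.a.0 :: --c--▸ v1
  v1 = a.b.a.0 :: --a--▸ v2
  v2 = b.a.0 :: --b--▸ v3
  v3 = a.0 :: --a--▸ v4
  v4 = 0 :: stopped
Bisimilarity quotient blocks:
  B0 = {u0, v0}
  B1 = {u1, v1}
  B2 = {u2, v2}
  B3 = {u3, v3}
  B4 = {u4, v4}
u0 ∈ B0, v0 ∈ B0 → same block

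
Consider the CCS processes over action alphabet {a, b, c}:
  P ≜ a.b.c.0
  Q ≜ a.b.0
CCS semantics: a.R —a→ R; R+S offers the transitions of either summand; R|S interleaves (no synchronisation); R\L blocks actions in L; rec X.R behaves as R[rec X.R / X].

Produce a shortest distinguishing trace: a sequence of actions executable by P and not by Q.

abc

Reachable graph of P (4 states):
  s0 = a.b.c.0 → --a--▸ s1
  s1 = b.c.0 → --b--▸ s2
  s2 = c.0 → --c--▸ s3
  s3 = 0 → (no moves)
Reachable graph of Q (3 states):
  t0 = a.b.0 → --a--▸ t1
  t1 = b.0 → --b--▸ t2
  t2 = 0 → (no moves)
Run σ = ⟨abc⟩ on P: start {s0}
  [1] a ⇒ {s1}
  [2] b ⇒ {s2}
  [3] c ⇒ {s3}
  P completes σ.
Run σ = ⟨abc⟩ on Q: start {t0}
  [1] a ⇒ {t1}
  [2] b ⇒ {t2}
  [3] c ⇒ no successor for Q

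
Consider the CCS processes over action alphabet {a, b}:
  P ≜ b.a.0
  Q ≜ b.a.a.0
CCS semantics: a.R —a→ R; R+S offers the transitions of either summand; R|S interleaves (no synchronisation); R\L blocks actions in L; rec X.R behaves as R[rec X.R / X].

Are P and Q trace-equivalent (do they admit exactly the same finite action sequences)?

P's transition system — 3 states:
  p0 = b.a.0 has moves —b→ p1
  p1 = a.0 has moves —a→ p2
  p2 = 0 has moves ∅
Q's transition system — 4 states:
  q0 = b.a.a.0 has moves —b→ q1
  q1 = a.a.0 has moves —a→ q2
  q2 = a.0 has moves —a→ q3
  q3 = 0 has moves ∅
Executing baa from Q (initial set {q0}):
  [1] b ⇒ {q1}
  [2] a ⇒ {q2}
  [3] a ⇒ {q3}
  — Q admits the full trace.
Executing baa from P (initial set {p0}):
  [1] b ⇒ {p1}
  [2] a ⇒ {p2}
  [3] a ⇒ no successor for P

trace-distinct — witness ⟨baa⟩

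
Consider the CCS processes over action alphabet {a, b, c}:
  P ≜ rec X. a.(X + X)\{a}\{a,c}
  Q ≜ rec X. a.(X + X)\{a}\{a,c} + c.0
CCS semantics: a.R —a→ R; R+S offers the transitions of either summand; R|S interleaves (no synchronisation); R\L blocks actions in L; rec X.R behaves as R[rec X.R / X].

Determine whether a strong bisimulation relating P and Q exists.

not bisimilar

P's transition system — 2 states:
  p0 = rec X. a.(X + X)\{a}\{a,c} has moves —a→ p1
  p1 = ((rec X. a.(X + X)\{a}\{a,c}) + (rec X. a.(X + X)\{a}\{a,c}))\{a}\{a,c} has moves deadlocked
Q's transition system — 3 states:
  q0 = rec X. a.(X + X)\{a}\{a,c} + c.0 has moves —a→ q1, —c→ q2
  q1 = ((rec X. a.(X + X)\{a}\{a,c} + c.0) + (rec X. a.(X + X)\{a}\{a,c} + c.0))\{a}\{a,c} has moves deadlocked
  q2 = 0 has moves deadlocked
Bisimilarity quotient blocks:
  B0 = {p0}
  B1 = {p1, q1, q2}
  B2 = {q0}
p0 ∈ B0, q0 ∈ B2 → different blocks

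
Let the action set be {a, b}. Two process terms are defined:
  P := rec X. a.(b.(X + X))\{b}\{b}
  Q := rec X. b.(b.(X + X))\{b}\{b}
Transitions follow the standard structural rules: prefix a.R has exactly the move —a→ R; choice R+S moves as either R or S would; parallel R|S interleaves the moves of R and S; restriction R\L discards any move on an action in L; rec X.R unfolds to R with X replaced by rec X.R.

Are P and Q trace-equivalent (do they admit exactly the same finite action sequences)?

LTS(P): 2 reachable states
  m0 = rec X. a.(b.(X + X))\{b}\{b} has moves -a-> m1
  m1 = (b.((rec X. a.(b.(X + X))\{b}\{b}) + (rec X. a.(b.(X + X))\{b}\{b})))\{b}\{b} has moves (no moves)
LTS(Q): 2 reachable states
  n0 = rec X. b.(b.(X + X))\{b}\{b} has moves -b-> n1
  n1 = (b.((rec X. b.(b.(X + X))\{b}\{b}) + (rec X. b.(b.(X + X))\{b}\{b})))\{b}\{b} has moves (no moves)
Trace ⟨a⟩ through P, begin at {m0}:
  [1] a ⇒ {m1}
  — P admits the full trace.
Trace ⟨a⟩ through Q, begin at {n0}:
  [1] a ⇒ ∅ (Q stuck)

NO — witness ⟨a⟩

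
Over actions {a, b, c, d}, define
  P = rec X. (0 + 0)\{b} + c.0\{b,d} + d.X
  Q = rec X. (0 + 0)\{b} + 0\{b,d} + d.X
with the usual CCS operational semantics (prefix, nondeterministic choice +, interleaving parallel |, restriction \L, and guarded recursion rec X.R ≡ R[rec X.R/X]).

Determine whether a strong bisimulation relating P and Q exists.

Reachable graph of P (2 states):
  m0 = rec X. (0 + 0)\{b} + c.0\{b,d} + d.X | —c→ m1, —d→ m0
  m1 = 0\{b,d} | (no moves)
Reachable graph of Q (1 states):
  n0 = rec X. (0 + 0)\{b} + 0\{b,d} + d.X | —d→ n0
Partition-refinement fixed point:
  B0 = {m0}
  B1 = {m1}
  B2 = {n0}
m0 ∈ B0, n0 ∈ B2 → different blocks

NO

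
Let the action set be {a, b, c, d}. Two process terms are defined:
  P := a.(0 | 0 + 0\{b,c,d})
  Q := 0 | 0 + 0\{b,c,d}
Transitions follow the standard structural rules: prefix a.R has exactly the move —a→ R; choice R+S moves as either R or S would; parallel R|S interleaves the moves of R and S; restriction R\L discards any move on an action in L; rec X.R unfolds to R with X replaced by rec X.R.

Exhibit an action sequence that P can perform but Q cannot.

Reachable graph of P (2 states):
  u0 = a.(0 | 0 + 0\{b,c,d}) has moves -a-> u1
  u1 = 0 | 0 + 0\{b,c,d} has moves ·
Reachable graph of Q (1 states):
  v0 = 0 | 0 + 0\{b,c,d} has moves ·
Run σ = ⟨a⟩ on P: start {u0}
  after a @ step 1: {u1}
  — P admits the full trace.
Run σ = ⟨a⟩ on Q: start {v0}
  after a @ step 1: ∅ (Q stuck)

a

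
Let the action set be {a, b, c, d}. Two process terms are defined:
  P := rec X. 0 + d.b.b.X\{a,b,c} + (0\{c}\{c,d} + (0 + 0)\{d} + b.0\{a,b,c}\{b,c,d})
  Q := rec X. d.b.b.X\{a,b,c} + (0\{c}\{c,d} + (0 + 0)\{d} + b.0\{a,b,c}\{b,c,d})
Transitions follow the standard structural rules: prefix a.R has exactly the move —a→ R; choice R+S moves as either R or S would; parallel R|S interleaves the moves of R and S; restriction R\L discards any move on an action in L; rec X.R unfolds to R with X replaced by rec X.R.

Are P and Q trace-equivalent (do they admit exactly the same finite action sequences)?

Reachable graph of P (6 states):
  u0 = rec X. 0 + d.b.b.X\{a,b,c} + (0\{c}\{c,d} + (0 + 0)\{d} + b.0\{a,b,c}\{b,c,d}) has moves ··b··> u1, ··d··> u2
  u1 = 0\{a,b,c}\{b,c,d} has moves deadlocked
  u2 = b.b.(rec X. 0 + d.b.b.X\{a,b,c} + (0\{c}\{c,d} + (0 + 0)\{d} + b.0\{a,b,c}\{b,c,d}))\{a,b,c} has moves ··b··> u3
  u3 = b.(rec X. 0 + d.b.b.X\{a,b,c} + (0\{c}\{c,d} + (0 + 0)\{d} + b.0\{a,b,c}\{b,c,d}))\{a,b,c} has moves ··b··> u4
  u4 = (rec X. 0 + d.b.b.X\{a,b,c} + (0\{c}\{c,d} + (0 + 0)\{d} + b.0\{a,b,c}\{b,c,d}))\{a,b,c} has moves ··d··> u5
  u5 = (b.b.(rec X. 0 + d.b.b.X\{a,b,c} + (0\{c}\{c,d} + (0 + 0)\{d} + b.0\{a,b,c}\{b,c,d}))\{a,b,c})\{a,b,c} has moves deadlocked
Reachable graph of Q (6 states):
  v0 = rec X. d.b.b.X\{a,b,c} + (0\{c}\{c,d} + (0 + 0)\{d} + b.0\{a,b,c}\{b,c,d}) has moves ··b··> v1, ··d··> v2
  v1 = 0\{a,b,c}\{b,c,d} has moves deadlocked
  v2 = b.b.(rec X. d.b.b.X\{a,b,c} + (0\{c}\{c,d} + (0 + 0)\{d} + b.0\{a,b,c}\{b,c,d}))\{a,b,c} has moves ··b··> v3
  v3 = b.(rec X. d.b.b.X\{a,b,c} + (0\{c}\{c,d} + (0 + 0)\{d} + b.0\{a,b,c}\{b,c,d}))\{a,b,c} has moves ··b··> v4
  v4 = (rec X. d.b.b.X\{a,b,c} + (0\{c}\{c,d} + (0 + 0)\{d} + b.0\{a,b,c}\{b,c,d}))\{a,b,c} has moves ··d··> v5
  v5 = (b.b.(rec X. d.b.b.X\{a,b,c} + (0\{c}\{c,d} + (0 + 0)\{d} + b.0\{a,b,c}\{b,c,d}))\{a,b,c})\{a,b,c} has moves deadlocked
Partition-refinement fixed point:
  B0 = {u0, v0}
  B1 = {u1, u5, v1, v5}
  B2 = {u2, v2}
  B3 = {u3, v3}
  B4 = {u4, v4}
u0 ∈ B0, v0 ∈ B0 → same block
Bisimilar ⇒ trace-equivalent.

traces(P) = traces(Q)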